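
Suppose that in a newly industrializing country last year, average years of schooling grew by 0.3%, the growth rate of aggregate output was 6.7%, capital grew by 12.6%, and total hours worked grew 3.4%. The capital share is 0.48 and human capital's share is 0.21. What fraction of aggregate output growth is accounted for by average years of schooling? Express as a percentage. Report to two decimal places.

Average years of schooling accounted for 0.94% of growth.

Average years of schooling contributed 0.21 × 0.3 = 0.063 pp.
Share of growth = 0.063 / 6.7 × 100 = 0.9403%.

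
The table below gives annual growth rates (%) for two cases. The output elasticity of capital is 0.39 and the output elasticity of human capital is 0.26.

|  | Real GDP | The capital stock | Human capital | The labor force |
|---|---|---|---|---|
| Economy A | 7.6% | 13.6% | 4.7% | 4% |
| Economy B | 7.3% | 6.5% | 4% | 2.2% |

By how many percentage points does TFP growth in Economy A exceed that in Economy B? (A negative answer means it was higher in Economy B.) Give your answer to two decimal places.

-3.28 percentage points

Labor's share = 1 − 0.39 − 0.26 = 0.35.
Economy A: TFP = 7.6 − 5.304 − 1.222 − 1.4 = -0.326%.
Economy B: TFP = 7.3 − 2.535 − 1.04 − 0.77 = 2.955%.
Difference = -0.326 − (2.955) = -3.281 pp.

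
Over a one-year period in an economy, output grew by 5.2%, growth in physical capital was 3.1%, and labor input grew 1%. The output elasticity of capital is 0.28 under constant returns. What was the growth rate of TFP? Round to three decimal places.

Labor's share = 1 − 0.28 = 0.72.
Physical capital: 0.28 × 3.1 = 0.868 pp.
Labor input: 0.72 × 1 = 0.72 pp.
TFP growth = 5.2 − 1.588 = 3.612%.

3.612%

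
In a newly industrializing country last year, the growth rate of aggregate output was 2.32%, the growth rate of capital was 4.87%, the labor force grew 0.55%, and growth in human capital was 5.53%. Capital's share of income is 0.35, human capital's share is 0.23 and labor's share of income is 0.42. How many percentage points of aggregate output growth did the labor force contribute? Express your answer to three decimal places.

Labor's share = 1 − 0.35 − 0.23 = 0.42.
Contribution = share × growth = 0.42 × 0.55 = 0.231 pp.

0.231 pp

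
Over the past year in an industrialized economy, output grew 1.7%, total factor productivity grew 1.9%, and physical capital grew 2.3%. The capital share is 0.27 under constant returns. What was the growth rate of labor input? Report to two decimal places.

Labor's share = 1 − 0.27 = 0.73.
gY = gA + 0.27×2.3 + 0.73×g.
0.73×g = 1.7 − 1.9 − 0.621 = -0.821.
g = -0.821 / 0.73 = -1.1247%.

-1.12%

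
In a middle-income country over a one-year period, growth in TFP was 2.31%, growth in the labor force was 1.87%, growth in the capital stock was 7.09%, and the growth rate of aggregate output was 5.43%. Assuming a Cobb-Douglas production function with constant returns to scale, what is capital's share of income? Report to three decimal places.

α = 0.239

gY = gA + α·gK + (1−α)·gL, so gY − gA − gL = α(gK − gL).
5.43 − 2.31 − 1.87 = α × (7.09 − 1.87).
1.25 = 5.22 α, so α = 0.23946.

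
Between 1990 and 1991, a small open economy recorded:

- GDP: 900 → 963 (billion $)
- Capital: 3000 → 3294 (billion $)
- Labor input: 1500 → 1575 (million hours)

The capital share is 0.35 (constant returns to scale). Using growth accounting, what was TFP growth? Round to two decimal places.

GDP growth = (963 − 900) / 900 = 7%.
Capital growth = (3294 − 3000) / 3000 = 9.8%.
Labor input growth = (1575 − 1500) / 1500 = 5%.
Labor's share = 1 − 0.35 = 0.65.
Capital: 0.35 × 9.8 = 3.43 pp.
Labor input: 0.65 × 5 = 3.25 pp.
TFP growth = 7 − 6.68 = 0.32%.

0.32%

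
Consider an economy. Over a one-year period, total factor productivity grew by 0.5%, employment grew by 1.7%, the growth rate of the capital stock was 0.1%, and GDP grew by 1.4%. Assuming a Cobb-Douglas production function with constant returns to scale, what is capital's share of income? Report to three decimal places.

0.500

gY = gA + α·gK + (1−α)·gL, so gY − gA − gL = α(gK − gL).
1.4 − 0.5 − 1.7 = α × (0.1 − 1.7).
-0.8 = -1.6 α, so α = 0.5.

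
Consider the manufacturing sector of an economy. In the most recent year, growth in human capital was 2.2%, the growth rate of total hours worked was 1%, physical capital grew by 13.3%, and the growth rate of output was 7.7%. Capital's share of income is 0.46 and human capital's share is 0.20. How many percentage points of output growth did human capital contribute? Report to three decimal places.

0.440

Contribution = share × growth = 0.2 × 2.2 = 0.44 pp.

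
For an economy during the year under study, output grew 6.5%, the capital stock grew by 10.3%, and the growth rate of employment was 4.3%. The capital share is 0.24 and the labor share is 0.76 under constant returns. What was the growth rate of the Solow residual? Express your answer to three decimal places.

0.760%

Labor's share = 1 − 0.24 = 0.76.
The capital stock: 0.24 × 10.3 = 2.472 pp.
Employment: 0.76 × 4.3 = 3.268 pp.
TFP growth = 6.5 − 5.74 = 0.76%.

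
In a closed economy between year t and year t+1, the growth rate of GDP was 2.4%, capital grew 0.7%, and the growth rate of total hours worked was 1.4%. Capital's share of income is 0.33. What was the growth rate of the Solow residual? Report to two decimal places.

Labor's share = 1 − 0.33 = 0.67.
Capital: 0.33 × 0.7 = 0.231 pp.
Total hours worked: 0.67 × 1.4 = 0.938 pp.
TFP growth = 2.4 − 1.169 = 1.231%.

The Solow residual growth was 1.23%.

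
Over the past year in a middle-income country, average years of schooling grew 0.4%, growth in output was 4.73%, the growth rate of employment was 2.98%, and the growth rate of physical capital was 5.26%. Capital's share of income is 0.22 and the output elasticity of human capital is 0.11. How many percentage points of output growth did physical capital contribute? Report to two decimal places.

1.16

Contribution = share × growth = 0.22 × 5.26 = 1.1572 pp.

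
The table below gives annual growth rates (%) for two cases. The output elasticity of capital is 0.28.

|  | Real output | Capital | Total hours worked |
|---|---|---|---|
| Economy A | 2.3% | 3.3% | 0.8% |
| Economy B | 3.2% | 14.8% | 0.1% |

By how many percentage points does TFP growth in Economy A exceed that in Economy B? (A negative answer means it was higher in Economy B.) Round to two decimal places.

1.82 percentage points

Labor's share = 1 − 0.28 = 0.72.
Economy A: TFP = 2.3 − 0.924 − 0.576 = 0.8%.
Economy B: TFP = 3.2 − 4.144 − 0.072 = -1.016%.
Difference = 0.8 − (-1.016) = 1.816 pp.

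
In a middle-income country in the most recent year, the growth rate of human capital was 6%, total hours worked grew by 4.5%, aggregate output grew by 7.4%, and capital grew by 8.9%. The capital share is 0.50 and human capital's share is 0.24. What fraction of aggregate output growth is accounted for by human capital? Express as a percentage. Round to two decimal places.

Human capital accounted for 19.46% of growth.

Human capital contributed 0.24 × 6 = 1.44 pp.
Share of growth = 1.44 / 7.4 × 100 = 19.4595%.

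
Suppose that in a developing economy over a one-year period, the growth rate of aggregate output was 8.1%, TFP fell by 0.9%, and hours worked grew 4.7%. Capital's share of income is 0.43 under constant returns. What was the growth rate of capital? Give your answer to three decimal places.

14.700%

Labor's share = 1 − 0.43 = 0.57.
gY = gA + 0.57×4.7 + 0.43×g.
0.43×g = 8.1 + 0.9 − 2.679 = 6.321.
g = 6.321 / 0.43 = 14.7%.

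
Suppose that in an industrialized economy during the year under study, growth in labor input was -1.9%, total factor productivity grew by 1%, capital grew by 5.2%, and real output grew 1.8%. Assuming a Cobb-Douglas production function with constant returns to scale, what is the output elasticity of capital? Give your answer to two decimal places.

0.38

gY = gA + α·gK + (1−α)·gL, so gY − gA − gL = α(gK − gL).
1.8 − 1 + 1.9 = α × (5.2 − (-1.9)).
2.7 = 7.1 α, so α = 0.3803.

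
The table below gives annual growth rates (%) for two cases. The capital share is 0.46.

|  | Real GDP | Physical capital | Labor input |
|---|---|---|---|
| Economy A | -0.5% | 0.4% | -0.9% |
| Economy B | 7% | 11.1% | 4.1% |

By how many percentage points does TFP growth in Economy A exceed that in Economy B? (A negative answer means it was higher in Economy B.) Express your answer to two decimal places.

0.12 percentage points

Labor's share = 1 − 0.46 = 0.54.
Economy A: TFP = -0.5 − 0.184 + 0.486 = -0.198%.
Economy B: TFP = 7 − 5.106 − 2.214 = -0.32%.
Difference = -0.198 − (-0.32) = 0.122 pp.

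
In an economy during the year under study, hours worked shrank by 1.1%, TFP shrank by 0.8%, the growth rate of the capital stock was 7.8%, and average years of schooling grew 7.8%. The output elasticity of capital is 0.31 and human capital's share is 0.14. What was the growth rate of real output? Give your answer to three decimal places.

Labor's share = 1 − 0.31 − 0.14 = 0.55.
The capital stock: 0.31 × 7.8 = 2.418 pp.
Average years of schooling: 0.14 × 7.8 = 1.092 pp.
Hours worked: 0.55 × (-1.1) = -0.605 pp.
Output growth = -0.8 + 2.905 = 2.105%.

Real output growth was 2.105%.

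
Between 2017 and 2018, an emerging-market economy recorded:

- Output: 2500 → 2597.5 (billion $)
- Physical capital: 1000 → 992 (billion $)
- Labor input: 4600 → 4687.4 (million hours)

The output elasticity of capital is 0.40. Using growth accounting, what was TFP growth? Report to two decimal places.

Output growth = (2597.5 − 2500) / 2500 = 3.9%.
Physical capital growth = (992 − 1000) / 1000 = -0.8%.
Labor input growth = (4687.4 − 4600) / 4600 = 1.9%.
Labor's share = 1 − 0.4 = 0.6.
Physical capital: 0.4 × (-0.8) = -0.32 pp.
Labor input: 0.6 × 1.9 = 1.14 pp.
TFP growth = 3.9 − 0.82 = 3.08%.

TFP growth was 3.08%.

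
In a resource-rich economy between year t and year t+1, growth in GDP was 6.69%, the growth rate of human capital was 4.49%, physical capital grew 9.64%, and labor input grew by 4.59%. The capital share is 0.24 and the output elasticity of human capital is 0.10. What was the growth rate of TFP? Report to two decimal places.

Labor's share = 1 − 0.24 − 0.1 = 0.66.
Physical capital: 0.24 × 9.64 = 2.3136 pp.
Human capital: 0.1 × 4.49 = 0.449 pp.
Labor input: 0.66 × 4.59 = 3.0294 pp.
TFP growth = 6.69 − 5.792 = 0.898%.

0.90%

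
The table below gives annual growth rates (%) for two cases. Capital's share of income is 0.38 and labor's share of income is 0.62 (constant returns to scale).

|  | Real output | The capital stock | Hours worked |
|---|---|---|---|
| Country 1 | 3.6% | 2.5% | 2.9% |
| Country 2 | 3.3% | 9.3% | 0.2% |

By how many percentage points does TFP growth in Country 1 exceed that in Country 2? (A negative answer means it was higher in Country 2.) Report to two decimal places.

Labor's share = 1 − 0.38 = 0.62.
Country 1: TFP = 3.6 − 0.95 − 1.798 = 0.852%.
Country 2: TFP = 3.3 − 3.534 − 0.124 = -0.358%.
Difference = 0.852 − (-0.358) = 1.21 pp.

1.21 percentage points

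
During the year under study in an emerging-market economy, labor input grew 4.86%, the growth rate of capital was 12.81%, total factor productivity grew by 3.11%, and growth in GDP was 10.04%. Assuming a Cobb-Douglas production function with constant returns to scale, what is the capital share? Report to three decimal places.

gY = gA + α·gK + (1−α)·gL, so gY − gA − gL = α(gK − gL).
10.04 − 3.11 − 4.86 = α × (12.81 − 4.86).
2.07 = 7.95 α, so α = 0.26038.

0.260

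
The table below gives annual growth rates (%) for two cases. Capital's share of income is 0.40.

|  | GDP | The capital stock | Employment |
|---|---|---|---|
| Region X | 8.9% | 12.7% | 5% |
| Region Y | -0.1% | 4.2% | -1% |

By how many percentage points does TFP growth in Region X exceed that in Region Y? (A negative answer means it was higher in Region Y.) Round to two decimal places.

Labor's share = 1 − 0.4 = 0.6.
Region X: TFP = 8.9 − 5.08 − 3 = 0.82%.
Region Y: TFP = -0.1 − 1.68 + 0.6 = -1.18%.
Difference = 0.82 − (-1.18) = 2 pp.

2.00 percentage points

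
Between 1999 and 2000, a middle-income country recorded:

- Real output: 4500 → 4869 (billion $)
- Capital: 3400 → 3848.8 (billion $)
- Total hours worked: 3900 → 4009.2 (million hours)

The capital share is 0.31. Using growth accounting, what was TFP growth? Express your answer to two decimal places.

2.18%

Real output growth = (4869 − 4500) / 4500 = 8.2%.
Capital growth = (3848.8 − 3400) / 3400 = 13.2%.
Total hours worked growth = (4009.2 − 3900) / 3900 = 2.8%.
Labor's share = 1 − 0.31 = 0.69.
Capital: 0.31 × 13.2 = 4.092 pp.
Total hours worked: 0.69 × 2.8 = 1.932 pp.
TFP growth = 8.2 − 6.024 = 2.176%.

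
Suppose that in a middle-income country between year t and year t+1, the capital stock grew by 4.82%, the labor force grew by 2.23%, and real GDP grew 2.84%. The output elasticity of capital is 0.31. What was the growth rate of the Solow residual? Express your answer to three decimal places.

Labor's share = 1 − 0.31 = 0.69.
The capital stock: 0.31 × 4.82 = 1.4942 pp.
The labor force: 0.69 × 2.23 = 1.5387 pp.
TFP growth = 2.84 − 3.0329 = -0.1929%.

-0.193%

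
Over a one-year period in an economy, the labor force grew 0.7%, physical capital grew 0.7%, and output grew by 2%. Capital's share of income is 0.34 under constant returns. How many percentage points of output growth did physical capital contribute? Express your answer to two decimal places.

Contribution = share × growth = 0.34 × 0.7 = 0.238 pp.

0.24 pp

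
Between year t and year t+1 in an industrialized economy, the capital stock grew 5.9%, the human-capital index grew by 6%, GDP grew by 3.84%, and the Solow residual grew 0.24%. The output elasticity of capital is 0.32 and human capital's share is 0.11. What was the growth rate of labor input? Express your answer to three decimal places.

Labor input grew 1.846%.

Labor's share = 1 − 0.32 − 0.11 = 0.57.
gY = gA + 0.32×5.9 + 0.11×6 + 0.57×g.
0.57×g = 3.84 − 0.24 − 2.548 = 1.052.
g = 1.052 / 0.57 = 1.84561%.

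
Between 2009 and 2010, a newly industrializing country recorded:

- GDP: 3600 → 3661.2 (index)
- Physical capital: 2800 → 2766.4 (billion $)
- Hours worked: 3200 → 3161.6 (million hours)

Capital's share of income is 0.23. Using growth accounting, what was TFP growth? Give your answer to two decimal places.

GDP growth = (3661.2 − 3600) / 3600 = 1.7%.
Physical capital growth = (2766.4 − 2800) / 2800 = -1.2%.
Hours worked growth = (3161.6 − 3200) / 3200 = -1.2%.
Labor's share = 1 − 0.23 = 0.77.
Physical capital: 0.23 × (-1.2) = -0.276 pp.
Hours worked: 0.77 × (-1.2) = -0.924 pp.
TFP growth = 1.7 + 1.2 = 2.9%.

TFP grew 2.90%.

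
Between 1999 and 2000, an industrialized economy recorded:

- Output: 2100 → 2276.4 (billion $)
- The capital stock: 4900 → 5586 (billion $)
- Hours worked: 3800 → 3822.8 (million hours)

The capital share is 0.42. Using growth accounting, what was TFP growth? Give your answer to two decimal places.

Output growth = (2276.4 − 2100) / 2100 = 8.4%.
The capital stock growth = (5586 − 4900) / 4900 = 14%.
Hours worked growth = (3822.8 − 3800) / 3800 = 0.6%.
Labor's share = 1 − 0.42 = 0.58.
The capital stock: 0.42 × 14 = 5.88 pp.
Hours worked: 0.58 × 0.6 = 0.348 pp.
TFP growth = 8.4 − 6.228 = 2.172%.

2.17%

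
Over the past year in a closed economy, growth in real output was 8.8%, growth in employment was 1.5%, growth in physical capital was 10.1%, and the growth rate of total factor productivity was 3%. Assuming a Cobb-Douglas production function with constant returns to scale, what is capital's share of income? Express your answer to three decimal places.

α = 0.500

gY = gA + α·gK + (1−α)·gL, so gY − gA − gL = α(gK − gL).
8.8 − 3 − 1.5 = α × (10.1 − 1.5).
4.3 = 8.6 α, so α = 0.5.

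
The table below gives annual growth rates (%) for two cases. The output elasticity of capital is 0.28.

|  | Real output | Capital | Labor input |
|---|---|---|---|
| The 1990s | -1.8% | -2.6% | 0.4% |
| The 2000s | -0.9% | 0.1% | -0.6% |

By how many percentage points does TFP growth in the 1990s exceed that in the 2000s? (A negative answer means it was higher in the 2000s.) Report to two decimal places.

Labor's share = 1 − 0.28 = 0.72.
The 1990s: TFP = -1.8 + 0.728 − 0.288 = -1.36%.
The 2000s: TFP = -0.9 − 0.028 + 0.432 = -0.496%.
Difference = -1.36 − (-0.496) = -0.864 pp.

-0.86 percentage points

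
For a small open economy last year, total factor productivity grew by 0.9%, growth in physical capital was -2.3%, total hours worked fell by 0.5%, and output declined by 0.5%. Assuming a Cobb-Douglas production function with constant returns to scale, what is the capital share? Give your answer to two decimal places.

0.50

gY = gA + α·gK + (1−α)·gL, so gY − gA − gL = α(gK − gL).
-0.5 − 0.9 + 0.5 = α × (-2.3 − (-0.5)).
-0.9 = -1.8 α, so α = 0.5.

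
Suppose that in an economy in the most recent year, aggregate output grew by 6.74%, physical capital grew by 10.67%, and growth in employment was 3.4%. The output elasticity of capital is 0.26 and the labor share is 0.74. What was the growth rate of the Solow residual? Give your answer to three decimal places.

The Solow residual grew 1.450%.

Labor's share = 1 − 0.26 = 0.74.
Physical capital: 0.26 × 10.67 = 2.7742 pp.
Employment: 0.74 × 3.4 = 2.516 pp.
TFP growth = 6.74 − 5.2902 = 1.4498%.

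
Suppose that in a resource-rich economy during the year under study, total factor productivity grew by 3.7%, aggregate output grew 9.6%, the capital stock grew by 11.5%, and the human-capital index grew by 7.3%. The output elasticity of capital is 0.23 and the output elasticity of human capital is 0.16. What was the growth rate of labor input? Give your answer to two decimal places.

Labor's share = 1 − 0.23 − 0.16 = 0.61.
gY = gA + 0.23×11.5 + 0.16×7.3 + 0.61×g.
0.61×g = 9.6 − 3.7 − 3.813 = 2.087.
g = 2.087 / 0.61 = 3.4213%.

3.42%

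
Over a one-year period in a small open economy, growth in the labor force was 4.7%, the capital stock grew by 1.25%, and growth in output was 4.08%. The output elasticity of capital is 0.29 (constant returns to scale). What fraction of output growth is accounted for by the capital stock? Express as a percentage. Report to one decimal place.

The capital stock contributed 0.29 × 1.25 = 0.3625 pp.
Share of growth = 0.3625 / 4.08 × 100 = 8.885%.

The capital stock accounted for 8.9% of growth.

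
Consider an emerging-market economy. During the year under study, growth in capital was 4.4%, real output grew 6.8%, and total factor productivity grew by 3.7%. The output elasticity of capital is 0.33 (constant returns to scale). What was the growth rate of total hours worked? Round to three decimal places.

Total hours worked grew 2.460%.

Labor's share = 1 − 0.33 = 0.67.
gY = gA + 0.33×4.4 + 0.67×g.
0.67×g = 6.8 − 3.7 − 1.452 = 1.648.
g = 1.648 / 0.67 = 2.4597%.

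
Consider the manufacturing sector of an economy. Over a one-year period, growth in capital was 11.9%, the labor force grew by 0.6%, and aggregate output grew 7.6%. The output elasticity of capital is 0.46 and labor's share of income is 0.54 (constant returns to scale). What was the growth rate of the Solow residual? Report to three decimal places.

Labor's share = 1 − 0.46 = 0.54.
Capital: 0.46 × 11.9 = 5.474 pp.
The labor force: 0.54 × 0.6 = 0.324 pp.
TFP growth = 7.6 − 5.798 = 1.802%.

1.802%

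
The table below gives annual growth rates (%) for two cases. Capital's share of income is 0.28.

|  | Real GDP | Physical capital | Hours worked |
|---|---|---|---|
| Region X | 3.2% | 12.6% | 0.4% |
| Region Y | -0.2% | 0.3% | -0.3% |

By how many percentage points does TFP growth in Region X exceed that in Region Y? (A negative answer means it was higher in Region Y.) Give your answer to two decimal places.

-0.55 percentage points

Labor's share = 1 − 0.28 = 0.72.
Region X: TFP = 3.2 − 3.528 − 0.288 = -0.616%.
Region Y: TFP = -0.2 − 0.084 + 0.216 = -0.068%.
Difference = -0.616 − (-0.068) = -0.548 pp.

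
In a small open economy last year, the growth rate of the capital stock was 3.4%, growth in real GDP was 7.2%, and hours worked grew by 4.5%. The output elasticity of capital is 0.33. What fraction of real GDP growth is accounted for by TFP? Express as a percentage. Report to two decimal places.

TFP accounted for 42.54% of growth.

Labor's share = 1 − 0.33 = 0.67.
The capital stock: 0.33 × 3.4 = 1.122 pp.
Hours worked: 0.67 × 4.5 = 3.015 pp.
TFP growth = 7.2 − 4.137 = 3.063%.
TFP share of growth = 3.063 / 7.2 × 100 = 42.5417%.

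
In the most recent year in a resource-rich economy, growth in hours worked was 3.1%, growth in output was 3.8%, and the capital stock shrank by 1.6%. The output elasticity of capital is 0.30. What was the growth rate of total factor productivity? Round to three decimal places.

Labor's share = 1 − 0.3 = 0.7.
The capital stock: 0.3 × (-1.6) = -0.48 pp.
Hours worked: 0.7 × 3.1 = 2.17 pp.
TFP growth = 3.8 − 1.69 = 2.11%.

Total factor productivity grew 2.110%.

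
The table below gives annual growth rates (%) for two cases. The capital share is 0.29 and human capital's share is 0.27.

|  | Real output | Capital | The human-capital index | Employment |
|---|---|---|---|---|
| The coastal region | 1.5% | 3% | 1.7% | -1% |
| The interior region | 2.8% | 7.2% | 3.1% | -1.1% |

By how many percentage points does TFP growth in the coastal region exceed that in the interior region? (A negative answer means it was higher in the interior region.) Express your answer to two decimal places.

Labor's share = 1 − 0.29 − 0.27 = 0.44.
The coastal region: TFP = 1.5 − 0.87 − 0.459 + 0.44 = 0.611%.
The interior region: TFP = 2.8 − 2.088 − 0.837 + 0.484 = 0.359%.
Difference = 0.611 − (0.359) = 0.252 pp.

0.25 percentage points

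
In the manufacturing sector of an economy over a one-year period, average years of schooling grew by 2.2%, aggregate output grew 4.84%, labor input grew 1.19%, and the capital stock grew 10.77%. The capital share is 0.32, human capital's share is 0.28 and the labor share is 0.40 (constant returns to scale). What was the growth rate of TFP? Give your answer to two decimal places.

Labor's share = 1 − 0.32 − 0.28 = 0.4.
The capital stock: 0.32 × 10.77 = 3.4464 pp.
Average years of schooling: 0.28 × 2.2 = 0.616 pp.
Labor input: 0.4 × 1.19 = 0.476 pp.
TFP growth = 4.84 − 4.5384 = 0.3016%.

0.30%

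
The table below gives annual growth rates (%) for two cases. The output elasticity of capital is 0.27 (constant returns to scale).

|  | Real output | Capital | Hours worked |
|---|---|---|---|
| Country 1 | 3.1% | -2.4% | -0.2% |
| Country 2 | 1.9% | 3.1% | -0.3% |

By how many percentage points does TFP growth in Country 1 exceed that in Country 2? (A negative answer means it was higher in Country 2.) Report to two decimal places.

Labor's share = 1 − 0.27 = 0.73.
Country 1: TFP = 3.1 + 0.648 + 0.146 = 3.894%.
Country 2: TFP = 1.9 − 0.837 + 0.219 = 1.282%.
Difference = 3.894 − (1.282) = 2.612 pp.

2.61 percentage points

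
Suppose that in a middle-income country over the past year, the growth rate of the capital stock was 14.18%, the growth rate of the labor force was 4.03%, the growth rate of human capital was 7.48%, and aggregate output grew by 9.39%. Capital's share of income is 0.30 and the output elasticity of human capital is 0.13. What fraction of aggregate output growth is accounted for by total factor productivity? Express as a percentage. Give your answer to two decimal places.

19.88%

Labor's share = 1 − 0.3 − 0.13 = 0.57.
The capital stock: 0.3 × 14.18 = 4.254 pp.
Human capital: 0.13 × 7.48 = 0.9724 pp.
The labor force: 0.57 × 4.03 = 2.2971 pp.
TFP growth = 9.39 − 7.5235 = 1.8665%.
TFP share of growth = 1.8665 / 9.39 × 100 = 19.8775%.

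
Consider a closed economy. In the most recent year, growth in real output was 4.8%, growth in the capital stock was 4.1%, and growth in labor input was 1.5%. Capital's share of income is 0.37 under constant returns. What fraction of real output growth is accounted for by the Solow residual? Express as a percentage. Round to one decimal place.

Labor's share = 1 − 0.37 = 0.63.
The capital stock: 0.37 × 4.1 = 1.517 pp.
Labor input: 0.63 × 1.5 = 0.945 pp.
TFP growth = 4.8 − 2.462 = 2.338%.
TFP share of growth = 2.338 / 4.8 × 100 = 48.708%.

48.7%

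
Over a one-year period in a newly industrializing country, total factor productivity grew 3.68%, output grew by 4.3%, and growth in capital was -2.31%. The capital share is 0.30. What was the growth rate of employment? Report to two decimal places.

Labor's share = 1 − 0.3 = 0.7.
gY = gA + 0.3×(-2.31) + 0.7×g.
0.7×g = 4.3 − 3.68 + 0.693 = 1.313.
g = 1.313 / 0.7 = 1.8757%.

1.88%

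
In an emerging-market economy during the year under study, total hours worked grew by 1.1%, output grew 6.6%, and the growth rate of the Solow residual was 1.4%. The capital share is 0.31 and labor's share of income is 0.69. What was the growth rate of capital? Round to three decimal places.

Labor's share = 1 − 0.31 = 0.69.
gY = gA + 0.69×1.1 + 0.31×g.
0.31×g = 6.6 − 1.4 − 0.759 = 4.441.
g = 4.441 / 0.31 = 14.32581%.

Capital grew 14.326%.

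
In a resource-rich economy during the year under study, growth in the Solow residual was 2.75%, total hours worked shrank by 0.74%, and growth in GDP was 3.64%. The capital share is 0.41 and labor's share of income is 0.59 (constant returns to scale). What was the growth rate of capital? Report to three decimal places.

Labor's share = 1 − 0.41 = 0.59.
gY = gA + 0.59×(-0.74) + 0.41×g.
0.41×g = 3.64 − 2.75 + 0.4366 = 1.3266.
g = 1.3266 / 0.41 = 3.23561%.

Capital grew 3.236%.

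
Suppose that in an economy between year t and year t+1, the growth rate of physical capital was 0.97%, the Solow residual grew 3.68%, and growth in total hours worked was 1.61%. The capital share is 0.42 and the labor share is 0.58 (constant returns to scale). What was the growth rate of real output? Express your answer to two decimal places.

Labor's share = 1 − 0.42 = 0.58.
Physical capital: 0.42 × 0.97 = 0.4074 pp.
Total hours worked: 0.58 × 1.61 = 0.9338 pp.
Output growth = 3.68 + 1.3412 = 5.0212%.

Real output grew 5.02%.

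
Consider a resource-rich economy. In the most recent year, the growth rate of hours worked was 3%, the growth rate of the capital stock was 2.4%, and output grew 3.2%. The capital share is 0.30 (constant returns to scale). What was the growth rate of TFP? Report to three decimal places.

0.380%

Labor's share = 1 − 0.3 = 0.7.
The capital stock: 0.3 × 2.4 = 0.72 pp.
Hours worked: 0.7 × 3 = 2.1 pp.
TFP growth = 3.2 − 2.82 = 0.38%.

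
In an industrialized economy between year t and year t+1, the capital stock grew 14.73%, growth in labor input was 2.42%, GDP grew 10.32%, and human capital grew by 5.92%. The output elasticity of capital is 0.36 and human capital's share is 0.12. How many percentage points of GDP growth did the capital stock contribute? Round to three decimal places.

5.303 pp

Contribution = share × growth = 0.36 × 14.73 = 5.3028 pp.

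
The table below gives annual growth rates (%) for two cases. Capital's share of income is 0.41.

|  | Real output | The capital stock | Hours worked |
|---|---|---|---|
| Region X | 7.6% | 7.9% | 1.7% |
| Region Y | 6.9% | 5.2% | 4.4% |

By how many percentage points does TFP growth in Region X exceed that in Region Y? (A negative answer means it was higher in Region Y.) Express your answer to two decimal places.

Labor's share = 1 − 0.41 = 0.59.
Region X: TFP = 7.6 − 3.239 − 1.003 = 3.358%.
Region Y: TFP = 6.9 − 2.132 − 2.596 = 2.172%.
Difference = 3.358 − (2.172) = 1.186 pp.

1.19 percentage points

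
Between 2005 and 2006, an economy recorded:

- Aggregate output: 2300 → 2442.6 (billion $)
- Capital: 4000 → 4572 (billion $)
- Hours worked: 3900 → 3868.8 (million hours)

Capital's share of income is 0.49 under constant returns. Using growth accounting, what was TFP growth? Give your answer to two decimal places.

-0.40%

Aggregate output growth = (2442.6 − 2300) / 2300 = 6.2%.
Capital growth = (4572 − 4000) / 4000 = 14.3%.
Hours worked growth = (3868.8 − 3900) / 3900 = -0.8%.
Labor's share = 1 − 0.49 = 0.51.
Capital: 0.49 × 14.3 = 7.007 pp.
Hours worked: 0.51 × (-0.8) = -0.408 pp.
TFP growth = 6.2 − 6.599 = -0.399%.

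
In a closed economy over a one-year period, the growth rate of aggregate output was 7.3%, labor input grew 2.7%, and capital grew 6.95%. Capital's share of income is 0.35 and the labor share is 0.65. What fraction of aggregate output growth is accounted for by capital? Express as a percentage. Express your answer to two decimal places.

Capital contributed 0.35 × 6.95 = 2.4325 pp.
Share of growth = 2.4325 / 7.3 × 100 = 33.3219%.

33.32%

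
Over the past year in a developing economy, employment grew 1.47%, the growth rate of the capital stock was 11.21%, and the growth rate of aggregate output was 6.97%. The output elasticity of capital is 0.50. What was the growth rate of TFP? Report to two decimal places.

0.63%

Labor's share = 1 − 0.5 = 0.5.
The capital stock: 0.5 × 11.21 = 5.605 pp.
Employment: 0.5 × 1.47 = 0.735 pp.
TFP growth = 6.97 − 6.34 = 0.63%.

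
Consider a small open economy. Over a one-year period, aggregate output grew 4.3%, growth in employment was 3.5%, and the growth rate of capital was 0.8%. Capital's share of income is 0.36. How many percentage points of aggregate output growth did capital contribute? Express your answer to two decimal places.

0.29 percentage points

Contribution = share × growth = 0.36 × 0.8 = 0.288 pp.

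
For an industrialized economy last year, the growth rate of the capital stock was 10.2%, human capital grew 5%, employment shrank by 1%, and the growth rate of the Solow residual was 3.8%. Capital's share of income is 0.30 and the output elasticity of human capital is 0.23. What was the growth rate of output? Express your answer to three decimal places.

Labor's share = 1 − 0.3 − 0.23 = 0.47.
The capital stock: 0.3 × 10.2 = 3.06 pp.
Human capital: 0.23 × 5 = 1.15 pp.
Employment: 0.47 × (-1) = -0.47 pp.
Output growth = 3.8 + 3.74 = 7.54%.

7.540%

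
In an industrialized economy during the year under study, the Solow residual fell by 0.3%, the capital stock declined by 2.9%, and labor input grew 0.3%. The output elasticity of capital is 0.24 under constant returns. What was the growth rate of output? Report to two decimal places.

-0.77%

Labor's share = 1 − 0.24 = 0.76.
The capital stock: 0.24 × (-2.9) = -0.696 pp.
Labor input: 0.76 × 0.3 = 0.228 pp.
Output growth = -0.3 + (-0.468) = -0.768%.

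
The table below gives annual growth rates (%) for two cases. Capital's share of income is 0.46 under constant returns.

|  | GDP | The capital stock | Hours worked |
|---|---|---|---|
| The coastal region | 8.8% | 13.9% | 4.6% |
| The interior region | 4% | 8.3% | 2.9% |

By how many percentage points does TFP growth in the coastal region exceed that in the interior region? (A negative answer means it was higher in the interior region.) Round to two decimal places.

1.31 percentage points

Labor's share = 1 − 0.46 = 0.54.
The coastal region: TFP = 8.8 − 6.394 − 2.484 = -0.078%.
The interior region: TFP = 4 − 3.818 − 1.566 = -1.384%.
Difference = -0.078 − (-1.384) = 1.306 pp.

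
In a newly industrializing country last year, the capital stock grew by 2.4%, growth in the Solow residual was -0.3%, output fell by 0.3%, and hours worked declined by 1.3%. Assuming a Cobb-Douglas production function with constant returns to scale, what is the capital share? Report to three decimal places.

α = 0.351

gY = gA + α·gK + (1−α)·gL, so gY − gA − gL = α(gK − gL).
-0.3 + 0.3 + 1.3 = α × (2.4 − (-1.3)).
1.3 = 3.7 α, so α = 0.35135.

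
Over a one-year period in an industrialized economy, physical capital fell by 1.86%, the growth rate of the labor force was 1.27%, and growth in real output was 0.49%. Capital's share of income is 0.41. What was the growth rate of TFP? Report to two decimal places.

TFP growth was 0.50%.

Labor's share = 1 − 0.41 = 0.59.
Physical capital: 0.41 × (-1.86) = -0.7626 pp.
The labor force: 0.59 × 1.27 = 0.7493 pp.
TFP growth = 0.49 + 0.0133 = 0.5033%.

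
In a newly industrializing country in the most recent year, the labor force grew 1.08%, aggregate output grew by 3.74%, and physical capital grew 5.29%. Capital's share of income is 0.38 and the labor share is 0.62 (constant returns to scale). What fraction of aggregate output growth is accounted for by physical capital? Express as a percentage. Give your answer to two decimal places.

Physical capital contributed 0.38 × 5.29 = 2.0102 pp.
Share of growth = 2.0102 / 3.74 × 100 = 53.7487%.

53.75%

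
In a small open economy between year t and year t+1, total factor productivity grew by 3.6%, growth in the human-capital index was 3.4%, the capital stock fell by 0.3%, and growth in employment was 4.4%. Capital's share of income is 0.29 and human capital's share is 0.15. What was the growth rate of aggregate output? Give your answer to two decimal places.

Labor's share = 1 − 0.29 − 0.15 = 0.56.
The capital stock: 0.29 × (-0.3) = -0.087 pp.
The human-capital index: 0.15 × 3.4 = 0.51 pp.
Employment: 0.56 × 4.4 = 2.464 pp.
Output growth = 3.6 + 2.887 = 6.487%.

6.49%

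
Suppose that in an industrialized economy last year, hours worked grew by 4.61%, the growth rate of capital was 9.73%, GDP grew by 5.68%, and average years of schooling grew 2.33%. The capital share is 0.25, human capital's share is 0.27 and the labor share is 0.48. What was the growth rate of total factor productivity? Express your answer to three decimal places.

Labor's share = 1 − 0.25 − 0.27 = 0.48.
Capital: 0.25 × 9.73 = 2.4325 pp.
Average years of schooling: 0.27 × 2.33 = 0.6291 pp.
Hours worked: 0.48 × 4.61 = 2.2128 pp.
TFP growth = 5.68 − 5.2744 = 0.4056%.

Total factor productivity growth was 0.406%.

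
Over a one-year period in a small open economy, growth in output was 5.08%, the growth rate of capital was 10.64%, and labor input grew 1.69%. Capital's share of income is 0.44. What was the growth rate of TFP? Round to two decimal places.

-0.55%

Labor's share = 1 − 0.44 = 0.56.
Capital: 0.44 × 10.64 = 4.6816 pp.
Labor input: 0.56 × 1.69 = 0.9464 pp.
TFP growth = 5.08 − 5.628 = -0.548%.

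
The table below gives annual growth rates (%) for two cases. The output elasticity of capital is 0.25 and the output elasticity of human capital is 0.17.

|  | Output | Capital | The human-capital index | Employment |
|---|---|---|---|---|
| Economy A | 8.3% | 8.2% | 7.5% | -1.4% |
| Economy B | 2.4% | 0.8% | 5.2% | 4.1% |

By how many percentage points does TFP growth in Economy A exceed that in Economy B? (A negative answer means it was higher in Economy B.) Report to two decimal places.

Labor's share = 1 − 0.25 − 0.17 = 0.58.
Economy A: TFP = 8.3 − 2.05 − 1.275 + 0.812 = 5.787%.
Economy B: TFP = 2.4 − 0.2 − 0.884 − 2.378 = -1.062%.
Difference = 5.787 − (-1.062) = 6.849 pp.

6.85 percentage points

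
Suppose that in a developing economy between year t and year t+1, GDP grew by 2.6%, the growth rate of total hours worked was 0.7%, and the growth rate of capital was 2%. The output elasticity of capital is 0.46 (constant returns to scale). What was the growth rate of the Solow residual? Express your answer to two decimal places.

Labor's share = 1 − 0.46 = 0.54.
Capital: 0.46 × 2 = 0.92 pp.
Total hours worked: 0.54 × 0.7 = 0.378 pp.
TFP growth = 2.6 − 1.298 = 1.302%.

The Solow residual growth was 1.30%.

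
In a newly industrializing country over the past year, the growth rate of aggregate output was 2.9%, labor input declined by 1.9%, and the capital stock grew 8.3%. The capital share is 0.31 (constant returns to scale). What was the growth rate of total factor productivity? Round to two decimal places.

1.64%

Labor's share = 1 − 0.31 = 0.69.
The capital stock: 0.31 × 8.3 = 2.573 pp.
Labor input: 0.69 × (-1.9) = -1.311 pp.
TFP growth = 2.9 − 1.262 = 1.638%.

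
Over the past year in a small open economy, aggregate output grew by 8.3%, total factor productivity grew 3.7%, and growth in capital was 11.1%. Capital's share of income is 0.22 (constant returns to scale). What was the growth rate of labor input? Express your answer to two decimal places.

2.77%

Labor's share = 1 − 0.22 = 0.78.
gY = gA + 0.22×11.1 + 0.78×g.
0.78×g = 8.3 − 3.7 − 2.442 = 2.158.
g = 2.158 / 0.78 = 2.7667%.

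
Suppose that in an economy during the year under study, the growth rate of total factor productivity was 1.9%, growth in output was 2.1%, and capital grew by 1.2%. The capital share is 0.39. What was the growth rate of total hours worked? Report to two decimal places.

-0.44%

Labor's share = 1 − 0.39 = 0.61.
gY = gA + 0.39×1.2 + 0.61×g.
0.61×g = 2.1 − 1.9 − 0.468 = -0.268.
g = -0.268 / 0.61 = -0.4393%.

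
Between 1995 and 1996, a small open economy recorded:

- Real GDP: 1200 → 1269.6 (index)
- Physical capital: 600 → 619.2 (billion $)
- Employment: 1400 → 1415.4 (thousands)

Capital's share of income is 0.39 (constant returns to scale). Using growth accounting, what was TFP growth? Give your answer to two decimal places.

Real GDP growth = (1269.6 − 1200) / 1200 = 5.8%.
Physical capital growth = (619.2 − 600) / 600 = 3.2%.
Employment growth = (1415.4 − 1400) / 1400 = 1.1%.
Labor's share = 1 − 0.39 = 0.61.
Physical capital: 0.39 × 3.2 = 1.248 pp.
Employment: 0.61 × 1.1 = 0.671 pp.
TFP growth = 5.8 − 1.919 = 3.881%.

3.88%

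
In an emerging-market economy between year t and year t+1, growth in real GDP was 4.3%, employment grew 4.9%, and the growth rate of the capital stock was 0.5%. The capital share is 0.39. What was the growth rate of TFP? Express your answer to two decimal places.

1.12%

Labor's share = 1 − 0.39 = 0.61.
The capital stock: 0.39 × 0.5 = 0.195 pp.
Employment: 0.61 × 4.9 = 2.989 pp.
TFP growth = 4.3 − 3.184 = 1.116%.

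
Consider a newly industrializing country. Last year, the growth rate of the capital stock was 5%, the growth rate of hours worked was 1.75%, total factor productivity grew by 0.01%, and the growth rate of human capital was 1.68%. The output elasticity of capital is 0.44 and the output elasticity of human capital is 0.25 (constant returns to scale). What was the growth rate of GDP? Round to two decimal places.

Labor's share = 1 − 0.44 − 0.25 = 0.31.
The capital stock: 0.44 × 5 = 2.2 pp.
Human capital: 0.25 × 1.68 = 0.42 pp.
Hours worked: 0.31 × 1.75 = 0.5425 pp.
Output growth = 0.01 + 3.1625 = 3.1725%.

3.17%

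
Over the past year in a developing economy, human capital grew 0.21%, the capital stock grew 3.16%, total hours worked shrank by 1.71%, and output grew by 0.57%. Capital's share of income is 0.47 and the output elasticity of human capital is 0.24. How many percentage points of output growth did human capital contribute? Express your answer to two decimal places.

Contribution = share × growth = 0.24 × 0.21 = 0.0504 pp.

0.05 pp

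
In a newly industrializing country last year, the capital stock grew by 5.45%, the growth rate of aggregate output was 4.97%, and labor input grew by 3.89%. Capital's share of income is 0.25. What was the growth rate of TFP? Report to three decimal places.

Labor's share = 1 − 0.25 = 0.75.
The capital stock: 0.25 × 5.45 = 1.3625 pp.
Labor input: 0.75 × 3.89 = 2.9175 pp.
TFP growth = 4.97 − 4.28 = 0.69%.

0.690%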